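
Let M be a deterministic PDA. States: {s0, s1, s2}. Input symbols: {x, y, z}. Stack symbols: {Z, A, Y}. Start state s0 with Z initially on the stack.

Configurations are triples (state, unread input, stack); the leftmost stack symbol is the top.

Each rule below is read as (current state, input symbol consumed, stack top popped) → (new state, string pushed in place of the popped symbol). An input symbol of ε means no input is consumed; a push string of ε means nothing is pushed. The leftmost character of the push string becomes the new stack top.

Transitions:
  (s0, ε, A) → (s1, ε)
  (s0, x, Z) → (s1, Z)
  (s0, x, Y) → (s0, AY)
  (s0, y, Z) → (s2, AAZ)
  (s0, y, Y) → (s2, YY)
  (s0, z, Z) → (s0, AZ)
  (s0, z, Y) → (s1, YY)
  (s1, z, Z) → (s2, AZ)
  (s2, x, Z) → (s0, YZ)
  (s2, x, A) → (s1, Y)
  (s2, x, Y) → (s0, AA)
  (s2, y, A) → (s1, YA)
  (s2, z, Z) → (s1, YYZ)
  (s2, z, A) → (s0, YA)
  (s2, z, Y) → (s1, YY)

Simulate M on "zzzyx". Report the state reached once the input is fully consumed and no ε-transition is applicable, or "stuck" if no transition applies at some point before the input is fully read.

(s0, zzzyx, Z) ⊢ (s0, zzyx, AZ) ⊢ (s1, zzyx, Z) ⊢ (s2, zyx, AZ) ⊢ (s0, yx, YAZ) ⊢ (s2, x, YYAZ) ⊢ (s0, ε, AAYAZ) ⊢ (s1, ε, AYAZ)
All input consumed; M is in state s1.

s1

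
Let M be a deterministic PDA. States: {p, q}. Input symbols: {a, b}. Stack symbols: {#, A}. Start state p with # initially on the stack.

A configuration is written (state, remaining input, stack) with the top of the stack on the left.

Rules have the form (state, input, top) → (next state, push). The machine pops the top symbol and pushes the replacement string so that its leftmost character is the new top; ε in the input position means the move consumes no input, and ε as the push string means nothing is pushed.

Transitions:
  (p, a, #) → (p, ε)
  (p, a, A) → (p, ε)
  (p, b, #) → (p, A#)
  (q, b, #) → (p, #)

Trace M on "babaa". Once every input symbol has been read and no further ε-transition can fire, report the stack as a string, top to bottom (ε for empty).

(p, babaa, #)
  read b, top #: go to p, push A# → (p, abaa, A#)
  read a, top A: go to p, push ε → (p, baa, #)
  read b, top #: go to p, push A# → (p, aa, A#)
  read a, top A: go to p, push ε → (p, a, #)
  read a, top #: go to p, push ε → (p, ε, ε)
All input consumed in state p with stack ε.

ε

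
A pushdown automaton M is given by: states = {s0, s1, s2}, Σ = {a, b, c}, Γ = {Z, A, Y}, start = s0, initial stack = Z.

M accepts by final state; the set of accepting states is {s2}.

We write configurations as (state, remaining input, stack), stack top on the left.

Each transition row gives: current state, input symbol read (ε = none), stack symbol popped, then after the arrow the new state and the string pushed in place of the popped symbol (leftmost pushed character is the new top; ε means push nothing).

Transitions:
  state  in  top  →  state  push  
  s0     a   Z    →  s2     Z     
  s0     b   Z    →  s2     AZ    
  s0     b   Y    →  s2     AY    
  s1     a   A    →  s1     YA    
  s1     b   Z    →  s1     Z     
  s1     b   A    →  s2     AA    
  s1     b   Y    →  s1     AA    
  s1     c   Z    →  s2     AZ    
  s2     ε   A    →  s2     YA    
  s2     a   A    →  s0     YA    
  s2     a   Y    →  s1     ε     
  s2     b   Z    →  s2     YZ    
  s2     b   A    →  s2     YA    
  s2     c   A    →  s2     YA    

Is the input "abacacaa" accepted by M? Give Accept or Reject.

Reject

No computation consumes all input and reaches a final state.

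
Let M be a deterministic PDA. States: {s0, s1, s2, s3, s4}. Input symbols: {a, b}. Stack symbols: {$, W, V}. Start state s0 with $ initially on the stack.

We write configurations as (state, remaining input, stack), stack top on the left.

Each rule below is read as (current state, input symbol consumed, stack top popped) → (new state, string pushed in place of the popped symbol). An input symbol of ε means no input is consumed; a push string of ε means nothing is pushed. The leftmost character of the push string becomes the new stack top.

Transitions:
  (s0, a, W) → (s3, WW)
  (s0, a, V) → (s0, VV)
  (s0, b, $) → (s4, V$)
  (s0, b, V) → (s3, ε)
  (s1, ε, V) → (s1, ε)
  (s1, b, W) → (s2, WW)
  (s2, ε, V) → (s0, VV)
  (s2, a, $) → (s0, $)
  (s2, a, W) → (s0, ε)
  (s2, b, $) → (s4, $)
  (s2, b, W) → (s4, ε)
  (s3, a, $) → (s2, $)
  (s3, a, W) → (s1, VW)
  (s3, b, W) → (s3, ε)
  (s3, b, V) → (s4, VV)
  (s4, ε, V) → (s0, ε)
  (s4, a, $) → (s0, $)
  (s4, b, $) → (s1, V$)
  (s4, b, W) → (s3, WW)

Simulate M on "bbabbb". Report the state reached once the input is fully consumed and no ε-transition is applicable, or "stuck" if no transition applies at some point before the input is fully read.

(s0, bbabbb, $) ⊢ (s4, babbb, V$) ⊢ (s0, babbb, $) ⊢ (s4, abbb, V$) ⊢ (s0, abbb, $)
No transition for (s0, a, top $); M blocks with input abbb remaining.

stuck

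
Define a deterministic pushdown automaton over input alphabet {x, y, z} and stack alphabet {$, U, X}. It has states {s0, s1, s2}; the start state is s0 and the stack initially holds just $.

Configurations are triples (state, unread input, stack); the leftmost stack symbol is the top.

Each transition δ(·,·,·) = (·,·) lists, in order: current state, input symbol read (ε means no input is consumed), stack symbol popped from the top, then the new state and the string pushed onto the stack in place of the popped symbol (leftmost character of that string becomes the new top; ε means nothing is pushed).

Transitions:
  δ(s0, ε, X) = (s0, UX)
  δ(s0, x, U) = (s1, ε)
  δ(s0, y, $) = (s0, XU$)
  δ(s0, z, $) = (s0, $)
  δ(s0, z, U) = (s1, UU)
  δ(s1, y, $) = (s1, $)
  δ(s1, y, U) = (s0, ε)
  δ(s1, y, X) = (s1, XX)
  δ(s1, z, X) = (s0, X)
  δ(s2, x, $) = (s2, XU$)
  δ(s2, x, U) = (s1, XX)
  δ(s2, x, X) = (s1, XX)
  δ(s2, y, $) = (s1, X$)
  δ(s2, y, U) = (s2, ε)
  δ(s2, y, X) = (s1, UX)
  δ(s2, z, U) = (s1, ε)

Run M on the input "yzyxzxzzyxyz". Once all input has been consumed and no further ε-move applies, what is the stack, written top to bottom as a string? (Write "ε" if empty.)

(s0, yzyxzxzzyxyz, $) ⊢ (s0, zyxzxzzyxyz, XU$) ⊢ (s0, zyxzxzzyxyz, UXU$) ⊢ (s1, yxzxzzyxyz, UUXU$) ⊢ (s0, xzxzzyxyz, UXU$) ⊢ (s1, zxzzyxyz, XU$) ⊢ (s0, xzzyxyz, XU$) ⊢ (s0, xzzyxyz, UXU$) ⊢ (s1, zzyxyz, XU$) ⊢ (s0, zyxyz, XU$) ⊢ (s0, zyxyz, UXU$) ⊢ (s1, yxyz, UUXU$) ⊢ (s0, xyz, UXU$) ⊢ (s1, yz, XU$) ⊢ (s1, z, XXU$) ⊢ (s0, ε, XXU$) ⊢ (s0, ε, UXXU$)
All input consumed in state s0 with stack UXXU$.

UXXU$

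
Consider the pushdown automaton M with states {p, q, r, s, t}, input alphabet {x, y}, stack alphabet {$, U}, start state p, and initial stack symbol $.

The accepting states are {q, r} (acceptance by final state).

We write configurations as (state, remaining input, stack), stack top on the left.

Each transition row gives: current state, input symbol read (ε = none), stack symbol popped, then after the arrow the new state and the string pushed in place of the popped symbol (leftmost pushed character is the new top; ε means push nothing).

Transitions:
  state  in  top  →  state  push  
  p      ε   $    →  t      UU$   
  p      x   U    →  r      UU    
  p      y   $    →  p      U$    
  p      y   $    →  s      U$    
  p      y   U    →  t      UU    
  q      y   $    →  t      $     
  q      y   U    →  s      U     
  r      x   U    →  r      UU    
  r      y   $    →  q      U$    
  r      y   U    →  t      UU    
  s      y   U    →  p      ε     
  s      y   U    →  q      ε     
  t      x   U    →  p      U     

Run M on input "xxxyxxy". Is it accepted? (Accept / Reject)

Reject

No computation consumes all input and reaches a final state.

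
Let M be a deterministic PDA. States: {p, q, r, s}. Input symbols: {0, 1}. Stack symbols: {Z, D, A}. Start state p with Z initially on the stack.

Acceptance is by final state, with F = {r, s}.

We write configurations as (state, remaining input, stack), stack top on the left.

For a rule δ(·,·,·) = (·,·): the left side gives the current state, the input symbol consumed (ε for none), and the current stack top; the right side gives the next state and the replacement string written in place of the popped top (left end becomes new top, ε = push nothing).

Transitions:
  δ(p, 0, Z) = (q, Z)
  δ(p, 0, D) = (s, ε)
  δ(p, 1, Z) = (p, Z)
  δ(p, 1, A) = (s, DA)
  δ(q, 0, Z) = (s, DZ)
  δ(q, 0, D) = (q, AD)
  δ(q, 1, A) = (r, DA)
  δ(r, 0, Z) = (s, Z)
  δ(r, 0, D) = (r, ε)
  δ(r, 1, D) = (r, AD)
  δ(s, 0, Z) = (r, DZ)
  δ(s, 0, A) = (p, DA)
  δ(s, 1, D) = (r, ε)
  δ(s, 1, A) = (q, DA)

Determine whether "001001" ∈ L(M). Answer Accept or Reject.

(p, 001001, Z)
  read 0, top Z: go to q, push Z → (q, 01001, Z)
  read 0, top Z: go to s, push DZ → (s, 1001, DZ)
  read 1, top D: go to r, push ε → (r, 001, Z)
  read 0, top Z: go to s, push Z → (s, 01, Z)
  read 0, top Z: go to r, push DZ → (r, 1, DZ)
  read 1, top D: go to r, push AD → (r, ε, ADZ)
All input consumed; state r ∈ F.

Accept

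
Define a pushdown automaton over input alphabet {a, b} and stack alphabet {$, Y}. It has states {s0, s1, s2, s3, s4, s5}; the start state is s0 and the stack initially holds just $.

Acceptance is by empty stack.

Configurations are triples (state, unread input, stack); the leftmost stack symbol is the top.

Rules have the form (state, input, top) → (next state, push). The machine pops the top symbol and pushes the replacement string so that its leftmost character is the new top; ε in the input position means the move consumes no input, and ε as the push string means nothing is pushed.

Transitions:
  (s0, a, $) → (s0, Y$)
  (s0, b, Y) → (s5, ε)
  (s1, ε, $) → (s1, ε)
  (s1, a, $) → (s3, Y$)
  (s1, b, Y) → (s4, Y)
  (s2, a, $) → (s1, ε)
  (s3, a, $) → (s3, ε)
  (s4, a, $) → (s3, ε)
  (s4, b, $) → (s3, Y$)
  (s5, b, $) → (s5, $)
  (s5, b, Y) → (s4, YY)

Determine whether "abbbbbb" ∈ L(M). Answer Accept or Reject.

Reject

No computation consumes all input and empties the stack.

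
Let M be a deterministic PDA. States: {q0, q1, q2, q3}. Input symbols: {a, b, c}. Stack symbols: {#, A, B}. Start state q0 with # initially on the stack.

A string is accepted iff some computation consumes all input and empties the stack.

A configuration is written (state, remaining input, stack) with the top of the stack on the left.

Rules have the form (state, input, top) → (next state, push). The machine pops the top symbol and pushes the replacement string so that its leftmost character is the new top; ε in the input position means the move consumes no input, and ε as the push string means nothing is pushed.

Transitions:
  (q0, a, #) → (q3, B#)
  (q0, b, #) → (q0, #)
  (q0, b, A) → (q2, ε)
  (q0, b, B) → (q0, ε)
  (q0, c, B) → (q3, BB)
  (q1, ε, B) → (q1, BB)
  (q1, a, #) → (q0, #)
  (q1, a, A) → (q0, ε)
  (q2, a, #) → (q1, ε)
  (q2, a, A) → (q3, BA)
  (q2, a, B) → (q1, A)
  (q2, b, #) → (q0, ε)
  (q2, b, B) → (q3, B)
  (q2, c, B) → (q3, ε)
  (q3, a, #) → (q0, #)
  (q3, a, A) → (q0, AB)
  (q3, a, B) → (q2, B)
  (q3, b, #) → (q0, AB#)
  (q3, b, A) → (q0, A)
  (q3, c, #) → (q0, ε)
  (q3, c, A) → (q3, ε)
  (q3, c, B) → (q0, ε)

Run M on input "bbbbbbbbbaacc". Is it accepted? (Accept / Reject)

(q0, bbbbbbbbbaacc, #)
  read b, top #: go to q0, push # → (q0, bbbbbbbbaacc, #)
  read b, top #: go to q0, push # → (q0, bbbbbbbaacc, #)
  read b, top #: go to q0, push # → (q0, bbbbbbaacc, #)
  read b, top #: go to q0, push # → (q0, bbbbbaacc, #)
  read b, top #: go to q0, push # → (q0, bbbbaacc, #)
  read b, top #: go to q0, push # → (q0, bbbaacc, #)
  read b, top #: go to q0, push # → (q0, bbaacc, #)
  read b, top #: go to q0, push # → (q0, baacc, #)
  read b, top #: go to q0, push # → (q0, aacc, #)
  read a, top #: go to q3, push B# → (q3, acc, B#)
  read a, top B: go to q2, push B → (q2, cc, B#)
  read c, top B: go to q3, push ε → (q3, c, #)
  read c, top #: go to q0, push ε → (q0, ε, ε)
All input consumed and the stack is empty.

Accept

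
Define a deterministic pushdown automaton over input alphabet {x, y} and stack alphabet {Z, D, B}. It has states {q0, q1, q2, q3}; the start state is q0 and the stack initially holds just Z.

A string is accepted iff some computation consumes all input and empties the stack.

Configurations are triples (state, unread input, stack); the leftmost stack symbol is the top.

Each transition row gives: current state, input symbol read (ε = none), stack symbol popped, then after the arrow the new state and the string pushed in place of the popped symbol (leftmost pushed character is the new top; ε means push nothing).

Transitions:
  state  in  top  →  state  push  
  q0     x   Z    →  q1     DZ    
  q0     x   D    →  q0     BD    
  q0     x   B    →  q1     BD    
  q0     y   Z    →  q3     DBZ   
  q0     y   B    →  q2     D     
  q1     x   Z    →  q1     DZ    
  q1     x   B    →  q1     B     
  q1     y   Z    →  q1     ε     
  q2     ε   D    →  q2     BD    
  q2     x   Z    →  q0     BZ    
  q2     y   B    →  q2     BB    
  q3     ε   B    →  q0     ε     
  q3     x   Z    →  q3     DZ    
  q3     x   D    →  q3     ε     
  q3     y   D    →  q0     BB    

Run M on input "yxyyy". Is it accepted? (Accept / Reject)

Reject

(q0, yxyyy, Z) ⊢ (q3, xyyy, DBZ) ⊢ (q3, yyy, BZ) ⊢ (q0, yyy, Z) ⊢ (q3, yy, DBZ) ⊢ (q0, y, BBBZ) ⊢ (q2, ε, DBBZ) ⊢ (q2, ε, BDBBZ)
All input consumed; stack is BDBBZ, not empty, and no further ε-move applies.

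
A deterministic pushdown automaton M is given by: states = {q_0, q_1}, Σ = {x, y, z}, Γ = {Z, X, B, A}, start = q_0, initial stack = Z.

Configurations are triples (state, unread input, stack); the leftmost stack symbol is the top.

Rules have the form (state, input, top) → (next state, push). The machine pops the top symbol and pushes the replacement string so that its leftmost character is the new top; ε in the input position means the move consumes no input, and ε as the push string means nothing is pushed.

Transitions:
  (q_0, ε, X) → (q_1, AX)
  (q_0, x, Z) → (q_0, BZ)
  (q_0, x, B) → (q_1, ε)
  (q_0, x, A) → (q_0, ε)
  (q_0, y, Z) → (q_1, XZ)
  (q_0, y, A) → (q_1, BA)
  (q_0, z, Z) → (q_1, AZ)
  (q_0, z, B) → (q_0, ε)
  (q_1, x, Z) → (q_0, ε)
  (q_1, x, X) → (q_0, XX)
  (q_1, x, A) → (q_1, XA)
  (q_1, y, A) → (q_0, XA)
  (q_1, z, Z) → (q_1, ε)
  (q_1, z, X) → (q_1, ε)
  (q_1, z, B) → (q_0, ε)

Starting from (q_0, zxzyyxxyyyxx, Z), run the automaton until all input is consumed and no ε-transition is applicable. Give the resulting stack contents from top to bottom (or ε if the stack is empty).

AXXAXAXAXAXXAXAXAZ

(q_0, zxzyyxxyyyxx, Z) ⊢ (q_1, xzyyxxyyyxx, AZ) ⊢ (q_1, zyyxxyyyxx, XAZ) ⊢ (q_1, yyxxyyyxx, AZ) ⊢ (q_0, yxxyyyxx, XAZ) ⊢ (q_1, yxxyyyxx, AXAZ) ⊢ (q_0, xxyyyxx, XAXAZ) ⊢ (q_1, xxyyyxx, AXAXAZ) ⊢ (q_1, xyyyxx, XAXAXAZ) ⊢ (q_0, yyyxx, XXAXAXAZ) ⊢ (q_1, yyyxx, AXXAXAXAZ) ⊢ (q_0, yyxx, XAXXAXAXAZ) ⊢ (q_1, yyxx, AXAXXAXAXAZ) ⊢ (q_0, yxx, XAXAXXAXAXAZ) ⊢ (q_1, yxx, AXAXAXXAXAXAZ) ⊢ (q_0, xx, XAXAXAXXAXAXAZ) ⊢ (q_1, xx, AXAXAXAXXAXAXAZ) ⊢ (q_1, x, XAXAXAXAXXAXAXAZ) ⊢ (q_0, ε, XXAXAXAXAXXAXAXAZ) ⊢ (q_1, ε, AXXAXAXAXAXXAXAXAZ)
All input consumed in state q_1 with stack AXXAXAXAXAXXAXAXAZ.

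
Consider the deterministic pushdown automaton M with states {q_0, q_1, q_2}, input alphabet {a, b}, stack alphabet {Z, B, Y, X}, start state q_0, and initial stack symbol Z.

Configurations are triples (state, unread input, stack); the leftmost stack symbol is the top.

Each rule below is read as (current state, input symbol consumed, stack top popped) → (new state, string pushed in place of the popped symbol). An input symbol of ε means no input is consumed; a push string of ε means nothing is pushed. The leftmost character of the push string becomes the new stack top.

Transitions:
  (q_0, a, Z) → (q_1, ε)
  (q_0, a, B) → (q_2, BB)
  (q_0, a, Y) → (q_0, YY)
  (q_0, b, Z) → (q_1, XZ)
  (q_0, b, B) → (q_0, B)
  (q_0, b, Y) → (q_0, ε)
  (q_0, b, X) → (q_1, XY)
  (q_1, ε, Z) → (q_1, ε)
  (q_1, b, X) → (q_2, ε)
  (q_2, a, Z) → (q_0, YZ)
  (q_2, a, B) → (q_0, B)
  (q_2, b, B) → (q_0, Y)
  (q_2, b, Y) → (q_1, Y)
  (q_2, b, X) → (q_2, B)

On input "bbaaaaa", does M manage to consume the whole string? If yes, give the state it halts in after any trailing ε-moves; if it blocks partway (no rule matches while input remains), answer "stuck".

q_0

(q_0, bbaaaaa, Z)
  read b, top Z: go to q_1, push XZ → (q_1, baaaaa, XZ)
  read b, top X: go to q_2, push ε → (q_2, aaaaa, Z)
  read a, top Z: go to q_0, push YZ → (q_0, aaaa, YZ)
  read a, top Y: go to q_0, push YY → (q_0, aaa, YYZ)
  read a, top Y: go to q_0, push YY → (q_0, aa, YYYZ)
  read a, top Y: go to q_0, push YY → (q_0, a, YYYYZ)
  read a, top Y: go to q_0, push YY → (q_0, ε, YYYYYZ)
All input consumed; M is in state q_0.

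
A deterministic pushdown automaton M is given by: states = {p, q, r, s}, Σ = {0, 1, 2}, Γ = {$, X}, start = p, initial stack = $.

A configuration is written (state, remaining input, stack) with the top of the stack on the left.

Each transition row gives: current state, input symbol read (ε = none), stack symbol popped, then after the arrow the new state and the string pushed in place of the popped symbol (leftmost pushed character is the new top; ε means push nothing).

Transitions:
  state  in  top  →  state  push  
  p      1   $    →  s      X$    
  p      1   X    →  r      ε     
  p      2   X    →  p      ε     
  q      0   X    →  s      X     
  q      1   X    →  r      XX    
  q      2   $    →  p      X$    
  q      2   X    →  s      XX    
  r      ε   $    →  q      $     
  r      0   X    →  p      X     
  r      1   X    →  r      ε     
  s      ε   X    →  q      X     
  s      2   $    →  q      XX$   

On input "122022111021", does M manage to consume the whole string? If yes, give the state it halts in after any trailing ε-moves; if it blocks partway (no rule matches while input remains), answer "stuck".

(p, 122022111021, $)
  read 1, top $: go to s, push X$ → (s, 22022111021, X$)
  ε-move, top X: go to q, push X → (q, 22022111021, X$)
  read 2, top X: go to s, push XX → (s, 2022111021, XX$)
  ε-move, top X: go to q, push X → (q, 2022111021, XX$)
  read 2, top X: go to s, push XX → (s, 022111021, XXX$)
  ε-move, top X: go to q, push X → (q, 022111021, XXX$)
  read 0, top X: go to s, push X → (s, 22111021, XXX$)
  ε-move, top X: go to q, push X → (q, 22111021, XXX$)
  read 2, top X: go to s, push XX → (s, 2111021, XXXX$)
  ε-move, top X: go to q, push X → (q, 2111021, XXXX$)
  read 2, top X: go to s, push XX → (s, 111021, XXXXX$)
  ε-move, top X: go to q, push X → (q, 111021, XXXXX$)
  read 1, top X: go to r, push XX → (r, 11021, XXXXXX$)
  read 1, top X: go to r, push ε → (r, 1021, XXXXX$)
  read 1, top X: go to r, push ε → (r, 021, XXXX$)
  read 0, top X: go to p, push X → (p, 21, XXXX$)
  read 2, top X: go to p, push ε → (p, 1, XXX$)
  read 1, top X: go to r, push ε → (r, ε, XX$)
All input consumed; M is in state r.

r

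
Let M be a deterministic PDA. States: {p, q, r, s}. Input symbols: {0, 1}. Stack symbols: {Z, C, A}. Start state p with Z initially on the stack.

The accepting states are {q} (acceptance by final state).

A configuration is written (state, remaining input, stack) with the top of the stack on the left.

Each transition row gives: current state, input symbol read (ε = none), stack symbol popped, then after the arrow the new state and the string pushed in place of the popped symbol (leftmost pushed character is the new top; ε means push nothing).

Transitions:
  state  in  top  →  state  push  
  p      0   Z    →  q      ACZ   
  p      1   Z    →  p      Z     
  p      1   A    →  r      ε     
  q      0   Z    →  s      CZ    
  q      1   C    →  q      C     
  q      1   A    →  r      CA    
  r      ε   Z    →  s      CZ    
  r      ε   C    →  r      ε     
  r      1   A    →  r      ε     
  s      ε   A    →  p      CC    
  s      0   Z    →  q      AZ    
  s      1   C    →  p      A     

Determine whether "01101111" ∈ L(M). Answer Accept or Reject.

Reject

(p, 01101111, Z) ⊢ (q, 1101111, ACZ) ⊢ (r, 101111, CACZ) ⊢ (r, 101111, ACZ) ⊢ (r, 01111, CZ) ⊢ (r, 01111, Z) ⊢ (s, 01111, CZ)
No transition applies at (s, 01111, CZ); input not fully consumed.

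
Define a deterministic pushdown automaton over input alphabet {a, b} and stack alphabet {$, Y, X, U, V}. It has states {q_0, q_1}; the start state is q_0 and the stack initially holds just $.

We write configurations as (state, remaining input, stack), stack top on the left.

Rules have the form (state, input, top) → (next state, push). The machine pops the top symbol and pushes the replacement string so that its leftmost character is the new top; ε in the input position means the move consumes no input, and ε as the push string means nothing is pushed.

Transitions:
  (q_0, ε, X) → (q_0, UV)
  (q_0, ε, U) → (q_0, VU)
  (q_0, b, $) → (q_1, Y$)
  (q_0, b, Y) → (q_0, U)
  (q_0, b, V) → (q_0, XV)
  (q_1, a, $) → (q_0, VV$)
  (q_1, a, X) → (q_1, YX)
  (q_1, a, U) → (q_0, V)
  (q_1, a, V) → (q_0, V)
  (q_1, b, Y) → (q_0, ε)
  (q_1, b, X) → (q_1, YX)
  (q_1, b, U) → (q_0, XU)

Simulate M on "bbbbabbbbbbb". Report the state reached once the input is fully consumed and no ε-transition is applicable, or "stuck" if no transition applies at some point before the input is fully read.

(q_0, bbbbabbbbbbb, $)
  read b, top $: go to q_1, push Y$ → (q_1, bbbabbbbbbb, Y$)
  read b, top Y: go to q_0, push ε → (q_0, bbabbbbbbb, $)
  read b, top $: go to q_1, push Y$ → (q_1, babbbbbbb, Y$)
  read b, top Y: go to q_0, push ε → (q_0, abbbbbbb, $)
No transition for (q_0, a, top $); M blocks with input abbbbbbb remaining.

stuck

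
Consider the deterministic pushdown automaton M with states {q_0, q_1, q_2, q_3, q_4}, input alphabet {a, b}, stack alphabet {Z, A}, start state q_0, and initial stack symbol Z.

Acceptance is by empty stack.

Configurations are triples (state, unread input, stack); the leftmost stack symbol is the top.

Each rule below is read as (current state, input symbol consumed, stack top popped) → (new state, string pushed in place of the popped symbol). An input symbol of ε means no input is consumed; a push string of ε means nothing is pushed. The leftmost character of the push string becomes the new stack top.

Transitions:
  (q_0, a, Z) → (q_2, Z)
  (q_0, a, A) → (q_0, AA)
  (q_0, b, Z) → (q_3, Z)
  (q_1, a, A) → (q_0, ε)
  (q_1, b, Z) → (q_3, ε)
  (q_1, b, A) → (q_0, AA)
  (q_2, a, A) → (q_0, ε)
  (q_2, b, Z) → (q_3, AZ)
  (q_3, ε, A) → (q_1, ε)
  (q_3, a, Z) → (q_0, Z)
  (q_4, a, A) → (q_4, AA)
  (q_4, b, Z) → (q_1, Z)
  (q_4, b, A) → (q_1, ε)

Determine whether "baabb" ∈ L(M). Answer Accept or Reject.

(q_0, baabb, Z) ⊢ (q_3, aabb, Z) ⊢ (q_0, abb, Z) ⊢ (q_2, bb, Z) ⊢ (q_3, b, AZ) ⊢ (q_1, b, Z) ⊢ (q_3, ε, ε)
All input consumed and the stack is empty.

Accept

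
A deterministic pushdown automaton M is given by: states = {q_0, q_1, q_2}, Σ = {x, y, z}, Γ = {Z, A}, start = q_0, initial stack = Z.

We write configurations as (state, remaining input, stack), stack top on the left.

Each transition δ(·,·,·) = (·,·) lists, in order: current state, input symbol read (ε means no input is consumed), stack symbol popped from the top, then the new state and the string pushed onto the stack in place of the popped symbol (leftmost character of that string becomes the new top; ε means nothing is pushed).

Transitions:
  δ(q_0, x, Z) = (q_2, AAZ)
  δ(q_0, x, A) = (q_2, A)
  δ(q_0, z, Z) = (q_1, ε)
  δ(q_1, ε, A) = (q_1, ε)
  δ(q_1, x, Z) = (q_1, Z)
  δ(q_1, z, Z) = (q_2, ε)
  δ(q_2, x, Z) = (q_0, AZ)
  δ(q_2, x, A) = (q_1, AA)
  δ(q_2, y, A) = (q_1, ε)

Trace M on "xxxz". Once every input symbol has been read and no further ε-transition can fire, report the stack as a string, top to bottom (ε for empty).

ε

(q_0, xxxz, Z) ⊢ (q_2, xxz, AAZ) ⊢ (q_1, xz, AAAZ) ⊢ (q_1, xz, AAZ) ⊢ (q_1, xz, AZ) ⊢ (q_1, xz, Z) ⊢ (q_1, z, Z) ⊢ (q_2, ε, ε)
All input consumed in state q_2 with stack ε.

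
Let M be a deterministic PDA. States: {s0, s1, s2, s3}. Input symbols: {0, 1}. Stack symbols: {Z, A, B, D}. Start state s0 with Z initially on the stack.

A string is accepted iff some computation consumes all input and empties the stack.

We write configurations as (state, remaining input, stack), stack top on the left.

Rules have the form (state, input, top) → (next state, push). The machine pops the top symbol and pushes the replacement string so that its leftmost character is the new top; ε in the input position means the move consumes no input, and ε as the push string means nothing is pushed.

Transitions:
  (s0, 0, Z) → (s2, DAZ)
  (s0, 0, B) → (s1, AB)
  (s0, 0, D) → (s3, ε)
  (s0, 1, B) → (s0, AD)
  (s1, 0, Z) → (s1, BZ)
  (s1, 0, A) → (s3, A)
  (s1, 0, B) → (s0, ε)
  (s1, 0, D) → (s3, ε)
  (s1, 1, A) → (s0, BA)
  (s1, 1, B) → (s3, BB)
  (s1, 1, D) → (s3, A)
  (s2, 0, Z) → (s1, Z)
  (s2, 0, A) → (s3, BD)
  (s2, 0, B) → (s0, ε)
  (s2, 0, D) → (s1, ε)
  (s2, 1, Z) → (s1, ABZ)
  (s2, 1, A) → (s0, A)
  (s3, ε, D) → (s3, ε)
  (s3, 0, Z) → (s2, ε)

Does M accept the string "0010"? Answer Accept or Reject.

Reject

(s0, 0010, Z)
  read 0, top Z: go to s2, push DAZ → (s2, 010, DAZ)
  read 0, top D: go to s1, push ε → (s1, 10, AZ)
  read 1, top A: go to s0, push BA → (s0, 0, BAZ)
  read 0, top B: go to s1, push AB → (s1, ε, ABAZ)
All input consumed; stack is ABAZ, not empty, and no further ε-move applies.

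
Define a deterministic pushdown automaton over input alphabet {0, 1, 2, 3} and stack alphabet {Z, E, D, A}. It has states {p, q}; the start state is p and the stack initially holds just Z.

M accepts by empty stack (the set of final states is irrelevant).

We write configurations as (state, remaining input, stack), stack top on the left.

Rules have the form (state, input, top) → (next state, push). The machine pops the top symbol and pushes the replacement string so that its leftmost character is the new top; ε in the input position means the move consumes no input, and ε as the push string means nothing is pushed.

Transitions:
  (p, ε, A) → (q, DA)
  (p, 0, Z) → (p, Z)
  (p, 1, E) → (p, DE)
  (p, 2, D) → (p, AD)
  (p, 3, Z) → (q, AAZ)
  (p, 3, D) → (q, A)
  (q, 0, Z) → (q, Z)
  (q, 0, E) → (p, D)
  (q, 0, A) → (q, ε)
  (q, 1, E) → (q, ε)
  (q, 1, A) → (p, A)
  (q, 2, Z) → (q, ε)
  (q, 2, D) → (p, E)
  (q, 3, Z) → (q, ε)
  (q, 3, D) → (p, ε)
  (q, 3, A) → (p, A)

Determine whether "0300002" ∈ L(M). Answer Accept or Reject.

(p, 0300002, Z)
  read 0, top Z: go to p, push Z → (p, 300002, Z)
  read 3, top Z: go to q, push AAZ → (q, 00002, AAZ)
  read 0, top A: go to q, push ε → (q, 0002, AZ)
  read 0, top A: go to q, push ε → (q, 002, Z)
  read 0, top Z: go to q, push Z → (q, 02, Z)
  read 0, top Z: go to q, push Z → (q, 2, Z)
  read 2, top Z: go to q, push ε → (q, ε, ε)
All input consumed and the stack is empty.

Accept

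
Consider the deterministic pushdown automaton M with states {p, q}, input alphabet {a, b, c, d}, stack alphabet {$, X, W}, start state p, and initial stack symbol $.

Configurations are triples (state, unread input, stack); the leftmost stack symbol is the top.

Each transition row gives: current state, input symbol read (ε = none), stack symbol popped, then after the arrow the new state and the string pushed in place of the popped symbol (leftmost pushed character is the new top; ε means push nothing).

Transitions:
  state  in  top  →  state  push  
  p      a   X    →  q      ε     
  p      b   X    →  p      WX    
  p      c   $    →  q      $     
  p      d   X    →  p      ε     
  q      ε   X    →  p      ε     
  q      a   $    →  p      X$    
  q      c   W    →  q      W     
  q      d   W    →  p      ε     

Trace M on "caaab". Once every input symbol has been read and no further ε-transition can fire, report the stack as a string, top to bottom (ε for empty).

(p, caaab, $)
  read c, top $: go to q, push $ → (q, aaab, $)
  read a, top $: go to p, push X$ → (p, aab, X$)
  read a, top X: go to q, push ε → (q, ab, $)
  read a, top $: go to p, push X$ → (p, b, X$)
  read b, top X: go to p, push WX → (p, ε, WX$)
All input consumed in state p with stack WX$.

WX$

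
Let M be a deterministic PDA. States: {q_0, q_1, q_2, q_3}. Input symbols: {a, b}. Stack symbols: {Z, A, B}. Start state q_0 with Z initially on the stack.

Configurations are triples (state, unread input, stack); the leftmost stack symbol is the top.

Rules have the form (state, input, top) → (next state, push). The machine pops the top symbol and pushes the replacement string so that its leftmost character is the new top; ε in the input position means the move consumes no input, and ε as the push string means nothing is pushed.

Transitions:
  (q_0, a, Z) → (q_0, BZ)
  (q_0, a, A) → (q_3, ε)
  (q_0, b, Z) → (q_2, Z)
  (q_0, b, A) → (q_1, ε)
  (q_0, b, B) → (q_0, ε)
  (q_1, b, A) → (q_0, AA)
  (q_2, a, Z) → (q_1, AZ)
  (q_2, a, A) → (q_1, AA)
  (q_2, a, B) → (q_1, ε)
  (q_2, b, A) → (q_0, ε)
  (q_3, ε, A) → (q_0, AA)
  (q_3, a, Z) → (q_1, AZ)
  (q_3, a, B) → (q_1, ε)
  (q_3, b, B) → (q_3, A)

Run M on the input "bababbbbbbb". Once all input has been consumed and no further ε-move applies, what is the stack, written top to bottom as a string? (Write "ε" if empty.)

(q_0, bababbbbbbb, Z)
  read b, top Z: go to q_2, push Z → (q_2, ababbbbbbb, Z)
  read a, top Z: go to q_1, push AZ → (q_1, babbbbbbb, AZ)
  read b, top A: go to q_0, push AA → (q_0, abbbbbbb, AAZ)
  read a, top A: go to q_3, push ε → (q_3, bbbbbbb, AZ)
  ε-move, top A: go to q_0, push AA → (q_0, bbbbbbb, AAZ)
  read b, top A: go to q_1, push ε → (q_1, bbbbbb, AZ)
  read b, top A: go to q_0, push AA → (q_0, bbbbb, AAZ)
  read b, top A: go to q_1, push ε → (q_1, bbbb, AZ)
  read b, top A: go to q_0, push AA → (q_0, bbb, AAZ)
  read b, top A: go to q_1, push ε → (q_1, bb, AZ)
  read b, top A: go to q_0, push AA → (q_0, b, AAZ)
  read b, top A: go to q_1, push ε → (q_1, ε, AZ)
All input consumed in state q_1 with stack AZ.

AZ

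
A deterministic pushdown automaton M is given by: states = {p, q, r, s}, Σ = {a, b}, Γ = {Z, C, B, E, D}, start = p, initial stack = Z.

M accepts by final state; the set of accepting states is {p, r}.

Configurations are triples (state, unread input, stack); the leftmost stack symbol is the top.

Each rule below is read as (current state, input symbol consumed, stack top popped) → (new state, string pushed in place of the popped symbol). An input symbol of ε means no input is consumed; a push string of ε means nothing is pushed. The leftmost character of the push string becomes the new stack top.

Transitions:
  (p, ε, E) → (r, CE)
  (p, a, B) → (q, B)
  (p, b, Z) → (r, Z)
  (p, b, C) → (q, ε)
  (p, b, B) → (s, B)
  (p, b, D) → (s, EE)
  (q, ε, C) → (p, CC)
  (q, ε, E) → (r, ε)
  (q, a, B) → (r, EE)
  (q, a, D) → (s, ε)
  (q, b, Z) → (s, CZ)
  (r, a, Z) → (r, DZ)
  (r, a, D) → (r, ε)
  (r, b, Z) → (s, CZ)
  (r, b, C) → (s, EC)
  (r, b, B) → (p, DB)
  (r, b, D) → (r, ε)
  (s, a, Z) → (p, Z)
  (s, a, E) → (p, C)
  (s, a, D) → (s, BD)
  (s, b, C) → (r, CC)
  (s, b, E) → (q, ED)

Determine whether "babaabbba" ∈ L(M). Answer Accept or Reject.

(p, babaabbba, Z) ⊢ (r, abaabbba, Z) ⊢ (r, baabbba, DZ) ⊢ (r, aabbba, Z) ⊢ (r, abbba, DZ) ⊢ (r, bbba, Z) ⊢ (s, bba, CZ) ⊢ (r, ba, CCZ) ⊢ (s, a, ECCZ) ⊢ (p, ε, CCCZ)
All input consumed; state p ∈ F.

Accept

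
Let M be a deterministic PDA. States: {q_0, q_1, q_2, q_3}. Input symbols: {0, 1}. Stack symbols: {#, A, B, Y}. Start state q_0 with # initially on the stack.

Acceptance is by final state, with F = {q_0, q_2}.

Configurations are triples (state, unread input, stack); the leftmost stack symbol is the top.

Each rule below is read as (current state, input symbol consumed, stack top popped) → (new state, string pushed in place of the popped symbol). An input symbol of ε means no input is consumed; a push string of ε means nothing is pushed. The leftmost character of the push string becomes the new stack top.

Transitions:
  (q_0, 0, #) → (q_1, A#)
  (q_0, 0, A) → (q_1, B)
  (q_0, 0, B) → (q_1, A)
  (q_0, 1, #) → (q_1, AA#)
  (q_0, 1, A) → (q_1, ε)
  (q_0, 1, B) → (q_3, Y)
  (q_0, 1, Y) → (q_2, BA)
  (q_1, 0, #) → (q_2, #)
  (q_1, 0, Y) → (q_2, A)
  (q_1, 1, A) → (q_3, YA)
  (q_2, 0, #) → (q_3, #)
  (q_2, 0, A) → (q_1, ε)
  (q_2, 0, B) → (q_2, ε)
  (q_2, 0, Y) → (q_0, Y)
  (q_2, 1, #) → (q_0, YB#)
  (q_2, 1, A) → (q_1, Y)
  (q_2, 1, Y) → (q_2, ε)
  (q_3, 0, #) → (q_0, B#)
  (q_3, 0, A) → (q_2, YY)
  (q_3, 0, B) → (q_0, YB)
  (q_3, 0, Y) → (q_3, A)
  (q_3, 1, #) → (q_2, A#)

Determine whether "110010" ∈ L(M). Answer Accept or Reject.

Accept

(q_0, 110010, #) ⊢ (q_1, 10010, AA#) ⊢ (q_3, 0010, YAA#) ⊢ (q_3, 010, AAA#) ⊢ (q_2, 10, YYAA#) ⊢ (q_2, 0, YAA#) ⊢ (q_0, ε, YAA#)
All input consumed; state q_0 ∈ F.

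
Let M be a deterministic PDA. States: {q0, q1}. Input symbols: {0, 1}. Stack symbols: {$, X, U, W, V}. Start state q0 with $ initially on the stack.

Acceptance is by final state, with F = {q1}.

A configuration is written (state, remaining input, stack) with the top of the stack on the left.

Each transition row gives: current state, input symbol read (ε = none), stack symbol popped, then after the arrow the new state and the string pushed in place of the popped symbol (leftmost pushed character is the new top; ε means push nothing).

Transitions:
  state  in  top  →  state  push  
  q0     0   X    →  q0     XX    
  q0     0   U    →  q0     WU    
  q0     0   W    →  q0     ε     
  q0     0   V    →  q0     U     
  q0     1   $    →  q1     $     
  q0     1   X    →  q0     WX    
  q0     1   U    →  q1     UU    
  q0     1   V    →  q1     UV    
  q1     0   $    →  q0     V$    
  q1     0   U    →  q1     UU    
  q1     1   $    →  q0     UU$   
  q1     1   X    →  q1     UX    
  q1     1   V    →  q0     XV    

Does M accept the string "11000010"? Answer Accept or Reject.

(q0, 11000010, $)
  read 1, top $: go to q1, push $ → (q1, 1000010, $)
  read 1, top $: go to q0, push UU$ → (q0, 000010, UU$)
  read 0, top U: go to q0, push WU → (q0, 00010, WUU$)
  read 0, top W: go to q0, push ε → (q0, 0010, UU$)
  read 0, top U: go to q0, push WU → (q0, 010, WUU$)
  read 0, top W: go to q0, push ε → (q0, 10, UU$)
  read 1, top U: go to q1, push UU → (q1, 0, UUU$)
  read 0, top U: go to q1, push UU → (q1, ε, UUUU$)
All input consumed; state q1 ∈ F.

Accept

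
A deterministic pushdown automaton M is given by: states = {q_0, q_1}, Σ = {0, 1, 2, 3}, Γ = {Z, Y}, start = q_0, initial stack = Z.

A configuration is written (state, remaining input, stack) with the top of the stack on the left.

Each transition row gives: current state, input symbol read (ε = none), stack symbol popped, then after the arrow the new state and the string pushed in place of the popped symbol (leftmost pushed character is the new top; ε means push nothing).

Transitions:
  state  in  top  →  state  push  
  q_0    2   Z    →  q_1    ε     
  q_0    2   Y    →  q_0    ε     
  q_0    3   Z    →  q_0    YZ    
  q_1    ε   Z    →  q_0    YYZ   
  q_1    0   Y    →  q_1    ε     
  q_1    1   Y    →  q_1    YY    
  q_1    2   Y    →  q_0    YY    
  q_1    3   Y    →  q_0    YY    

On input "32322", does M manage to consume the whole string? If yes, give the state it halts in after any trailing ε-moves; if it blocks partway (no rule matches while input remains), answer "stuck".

(q_0, 32322, Z)
  read 3, top Z: go to q_0, push YZ → (q_0, 2322, YZ)
  read 2, top Y: go to q_0, push ε → (q_0, 322, Z)
  read 3, top Z: go to q_0, push YZ → (q_0, 22, YZ)
  read 2, top Y: go to q_0, push ε → (q_0, 2, Z)
  read 2, top Z: go to q_1, push ε → (q_1, ε, ε)
All input consumed; M is in state q_1.

q_1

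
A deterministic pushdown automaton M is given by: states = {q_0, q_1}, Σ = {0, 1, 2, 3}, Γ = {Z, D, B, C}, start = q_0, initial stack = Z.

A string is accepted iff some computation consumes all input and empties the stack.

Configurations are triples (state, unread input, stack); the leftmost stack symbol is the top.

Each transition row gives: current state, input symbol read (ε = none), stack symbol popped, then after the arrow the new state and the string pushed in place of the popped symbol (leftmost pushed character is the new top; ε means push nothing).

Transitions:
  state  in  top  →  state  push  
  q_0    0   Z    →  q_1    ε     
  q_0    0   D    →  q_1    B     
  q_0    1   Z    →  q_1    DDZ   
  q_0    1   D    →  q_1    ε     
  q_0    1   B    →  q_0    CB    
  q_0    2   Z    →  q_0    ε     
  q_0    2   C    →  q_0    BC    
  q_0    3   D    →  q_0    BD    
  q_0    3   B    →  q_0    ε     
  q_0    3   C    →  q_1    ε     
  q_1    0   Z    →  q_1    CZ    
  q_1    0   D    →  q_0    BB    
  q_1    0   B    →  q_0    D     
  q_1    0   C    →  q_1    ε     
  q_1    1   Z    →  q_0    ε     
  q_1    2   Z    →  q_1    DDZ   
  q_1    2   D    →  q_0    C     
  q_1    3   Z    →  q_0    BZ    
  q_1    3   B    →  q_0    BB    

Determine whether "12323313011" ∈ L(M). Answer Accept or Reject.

Accept

(q_0, 12323313011, Z)
  read 1, top Z: go to q_1, push DDZ → (q_1, 2323313011, DDZ)
  read 2, top D: go to q_0, push C → (q_0, 323313011, CDZ)
  read 3, top C: go to q_1, push ε → (q_1, 23313011, DZ)
  read 2, top D: go to q_0, push C → (q_0, 3313011, CZ)
  read 3, top C: go to q_1, push ε → (q_1, 313011, Z)
  read 3, top Z: go to q_0, push BZ → (q_0, 13011, BZ)
  read 1, top B: go to q_0, push CB → (q_0, 3011, CBZ)
  read 3, top C: go to q_1, push ε → (q_1, 011, BZ)
  read 0, top B: go to q_0, push D → (q_0, 11, DZ)
  read 1, top D: go to q_1, push ε → (q_1, 1, Z)
  read 1, top Z: go to q_0, push ε → (q_0, ε, ε)
All input consumed and the stack is empty.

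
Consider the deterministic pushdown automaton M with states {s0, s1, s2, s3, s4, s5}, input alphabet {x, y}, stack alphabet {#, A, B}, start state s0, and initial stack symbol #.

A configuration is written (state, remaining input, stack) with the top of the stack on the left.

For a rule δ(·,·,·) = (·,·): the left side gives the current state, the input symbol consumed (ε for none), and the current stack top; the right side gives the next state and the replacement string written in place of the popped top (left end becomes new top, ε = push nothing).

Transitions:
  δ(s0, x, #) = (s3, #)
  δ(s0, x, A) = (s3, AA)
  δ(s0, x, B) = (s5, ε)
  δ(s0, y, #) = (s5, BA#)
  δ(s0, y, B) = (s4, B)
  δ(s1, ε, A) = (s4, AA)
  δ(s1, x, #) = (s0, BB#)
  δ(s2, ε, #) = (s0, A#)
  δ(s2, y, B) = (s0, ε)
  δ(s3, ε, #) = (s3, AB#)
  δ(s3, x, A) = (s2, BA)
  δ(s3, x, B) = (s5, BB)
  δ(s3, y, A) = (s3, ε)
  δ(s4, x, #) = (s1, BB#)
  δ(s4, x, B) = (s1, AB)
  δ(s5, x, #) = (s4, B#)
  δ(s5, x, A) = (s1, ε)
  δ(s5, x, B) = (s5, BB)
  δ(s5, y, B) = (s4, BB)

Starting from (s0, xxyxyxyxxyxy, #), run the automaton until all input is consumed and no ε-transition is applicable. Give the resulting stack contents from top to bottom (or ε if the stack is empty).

AAB#

(s0, xxyxyxyxxyxy, #)
  read x, top #: go to s3, push # → (s3, xyxyxyxxyxy, #)
  ε-move, top #: go to s3, push AB# → (s3, xyxyxyxxyxy, AB#)
  read x, top A: go to s2, push BA → (s2, yxyxyxxyxy, BAB#)
  read y, top B: go to s0, push ε → (s0, xyxyxxyxy, AB#)
  read x, top A: go to s3, push AA → (s3, yxyxxyxy, AAB#)
  read y, top A: go to s3, push ε → (s3, xyxxyxy, AB#)
  read x, top A: go to s2, push BA → (s2, yxxyxy, BAB#)
  read y, top B: go to s0, push ε → (s0, xxyxy, AB#)
  read x, top A: go to s3, push AA → (s3, xyxy, AAB#)
  read x, top A: go to s2, push BA → (s2, yxy, BAAB#)
  read y, top B: go to s0, push ε → (s0, xy, AAB#)
  read x, top A: go to s3, push AA → (s3, y, AAAB#)
  read y, top A: go to s3, push ε → (s3, ε, AAB#)
All input consumed in state s3 with stack AAB#.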